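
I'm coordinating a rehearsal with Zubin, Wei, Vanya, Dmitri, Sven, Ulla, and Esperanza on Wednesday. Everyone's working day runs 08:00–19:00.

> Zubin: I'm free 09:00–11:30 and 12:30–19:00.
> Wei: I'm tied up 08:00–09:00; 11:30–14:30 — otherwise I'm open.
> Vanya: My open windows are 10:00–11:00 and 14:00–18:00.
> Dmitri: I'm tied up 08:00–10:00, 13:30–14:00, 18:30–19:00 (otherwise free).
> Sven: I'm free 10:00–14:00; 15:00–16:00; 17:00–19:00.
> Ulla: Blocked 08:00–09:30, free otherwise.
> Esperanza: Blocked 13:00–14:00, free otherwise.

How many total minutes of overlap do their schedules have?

Zubin free: 09:00-11:30, 12:30-19:00.
Wei free: 09:00-11:30, 14:30-19:00 (invert busy blocks within the working day).
Vanya free: 10:00-11:00, 14:00-18:00.
Dmitri free: 10:00-13:30, 14:00-18:30 (invert busy blocks within the working day).
Sven free: 10:00-14:00, 15:00-16:00, 17:00-19:00.
Ulla free: 09:30-19:00 (invert busy blocks within the working day).
Esperanza free: 08:00-13:00, 14:00-19:00 (invert busy blocks within the working day).
Zubin ∩ Wei: 09:00-11:30, 14:30-19:00.
Zubin ∩ Wei ∩ Vanya: 10:00-11:00, 14:30-18:00.
Zubin ∩ Wei ∩ Vanya ∩ Dmitri: 10:00-11:00, 14:30-18:00.
Zubin ∩ Wei ∩ Vanya ∩ Dmitri ∩ Sven: 10:00-11:00, 15:00-16:00, 17:00-18:00.
Zubin ∩ Wei ∩ Vanya ∩ Dmitri ∩ Sven ∩ Ulla: 10:00-11:00, 15:00-16:00, 17:00-18:00.
Zubin ∩ Wei ∩ Vanya ∩ Dmitri ∩ Sven ∩ Ulla ∩ Esperanza: 10:00-11:00, 15:00-16:00, 17:00-18:00.
So the common availability across everyone is 10:00-11:00, 15:00-16:00, 17:00-18:00.
Summing the common windows: 60 + 60 + 60 = 180 minutes.

180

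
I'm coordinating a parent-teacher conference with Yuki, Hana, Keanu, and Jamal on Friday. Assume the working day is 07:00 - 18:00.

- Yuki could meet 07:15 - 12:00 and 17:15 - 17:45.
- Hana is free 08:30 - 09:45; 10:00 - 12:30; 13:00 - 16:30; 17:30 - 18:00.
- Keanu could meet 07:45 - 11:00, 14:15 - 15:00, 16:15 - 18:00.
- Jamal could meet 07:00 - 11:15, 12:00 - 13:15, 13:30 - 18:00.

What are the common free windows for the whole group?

08:30-09:45, 10:00-11:00, 17:30-17:45

Yuki ∩ Hana: 08:30-09:45, 10:00-12:00, 17:30-17:45.
Yuki ∩ Hana ∩ Keanu: 08:30-09:45, 10:00-11:00, 17:30-17:45.
Yuki ∩ Hana ∩ Keanu ∩ Jamal: 08:30-09:45, 10:00-11:00, 17:30-17:45.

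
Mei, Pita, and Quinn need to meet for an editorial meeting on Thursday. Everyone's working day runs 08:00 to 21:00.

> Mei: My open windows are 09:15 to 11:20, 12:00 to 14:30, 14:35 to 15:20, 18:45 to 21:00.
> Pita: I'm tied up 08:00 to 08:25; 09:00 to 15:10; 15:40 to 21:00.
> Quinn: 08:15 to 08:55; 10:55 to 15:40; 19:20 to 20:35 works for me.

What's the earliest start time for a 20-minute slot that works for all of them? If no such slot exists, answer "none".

Mei free: 09:15-11:20, 12:00-14:30, 14:35-15:20, 18:45-21:00.
Pita free: 08:25-09:00, 15:10-15:40 (invert busy blocks within the working day).
Quinn free: 08:15-08:55, 10:55-15:40, 19:20-20:35.
Mei ∩ Pita: 15:10-15:20.
Mei ∩ Pita ∩ Quinn: 15:10-15:20.
So the common availability across everyone is 15:10-15:20.
No common window is at least 20 minutes long.

none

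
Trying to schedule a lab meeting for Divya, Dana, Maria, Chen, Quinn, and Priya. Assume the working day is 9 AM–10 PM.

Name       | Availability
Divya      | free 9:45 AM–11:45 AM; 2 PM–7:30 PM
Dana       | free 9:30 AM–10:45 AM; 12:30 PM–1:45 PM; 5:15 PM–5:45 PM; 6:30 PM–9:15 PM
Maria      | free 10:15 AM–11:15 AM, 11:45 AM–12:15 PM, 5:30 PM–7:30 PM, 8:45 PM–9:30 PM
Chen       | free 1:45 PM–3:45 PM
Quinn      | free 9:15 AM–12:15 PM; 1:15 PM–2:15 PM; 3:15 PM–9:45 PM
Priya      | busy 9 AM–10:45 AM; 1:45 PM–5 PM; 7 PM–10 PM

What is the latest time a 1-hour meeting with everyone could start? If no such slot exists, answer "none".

none

Divya free: 09:45-11:45, 14:00-19:30.
Dana free: 09:30-10:45, 12:30-13:45, 17:15-17:45, 18:30-21:15.
Maria free: 10:15-11:15, 11:45-12:15, 17:30-19:30, 20:45-21:30.
Chen free: 13:45-15:45.
Quinn free: 09:15-12:15, 13:15-14:15, 15:15-21:45.
Priya free: 10:45-13:45, 17:00-19:00 (invert busy blocks within the working day).
Divya ∩ Dana: 09:45-10:45, 17:15-17:45, 18:30-19:30.
Divya ∩ Dana ∩ Maria: 10:15-10:45, 17:30-17:45, 18:30-19:30.
Divya ∩ Dana ∩ Maria ∩ Chen: ∅.
Divya ∩ Dana ∩ Maria ∩ Chen ∩ Quinn: ∅.
Divya ∩ Dana ∩ Maria ∩ Chen ∩ Quinn ∩ Priya: ∅.
There is no time when everyone is free.
No common window is at least 60 minutes long.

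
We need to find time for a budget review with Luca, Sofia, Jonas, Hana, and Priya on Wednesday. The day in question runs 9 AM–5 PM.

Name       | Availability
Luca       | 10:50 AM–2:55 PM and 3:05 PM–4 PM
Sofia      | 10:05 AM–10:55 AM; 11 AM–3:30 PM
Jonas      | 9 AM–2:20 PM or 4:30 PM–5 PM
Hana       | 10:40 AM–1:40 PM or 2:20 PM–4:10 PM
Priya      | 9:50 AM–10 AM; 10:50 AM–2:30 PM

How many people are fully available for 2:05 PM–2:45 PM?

Luca and Sofia can make the full 14:05-14:45 slot — that's 2.

2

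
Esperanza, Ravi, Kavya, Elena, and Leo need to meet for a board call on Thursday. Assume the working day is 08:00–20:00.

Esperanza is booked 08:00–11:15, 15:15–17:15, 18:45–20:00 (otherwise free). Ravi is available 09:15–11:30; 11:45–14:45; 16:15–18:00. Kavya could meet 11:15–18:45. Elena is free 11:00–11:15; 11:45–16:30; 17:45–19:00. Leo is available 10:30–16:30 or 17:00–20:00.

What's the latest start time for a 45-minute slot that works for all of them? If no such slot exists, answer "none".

14:00

Esperanza free: 11:15-15:15, 17:15-18:45 (invert busy blocks within the working day).
Ravi free: 09:15-11:30, 11:45-14:45, 16:15-18:00.
Kavya free: 11:15-18:45.
Elena free: 11:00-11:15, 11:45-16:30, 17:45-19:00.
Leo free: 10:30-16:30, 17:00-20:00.
Esperanza ∩ Ravi: 11:15-11:30, 11:45-14:45, 17:15-18:00.
Esperanza ∩ Ravi ∩ Kavya: 11:15-11:30, 11:45-14:45, 17:15-18:00.
Esperanza ∩ Ravi ∩ Kavya ∩ Elena: 11:45-14:45, 17:45-18:00.
Esperanza ∩ Ravi ∩ Kavya ∩ Elena ∩ Leo: 11:45-14:45, 17:45-18:00.
The last common window of at least 45 minutes is 11:45-14:45; a 45-minute meeting can start as late as 14:00 and still end by 14:45.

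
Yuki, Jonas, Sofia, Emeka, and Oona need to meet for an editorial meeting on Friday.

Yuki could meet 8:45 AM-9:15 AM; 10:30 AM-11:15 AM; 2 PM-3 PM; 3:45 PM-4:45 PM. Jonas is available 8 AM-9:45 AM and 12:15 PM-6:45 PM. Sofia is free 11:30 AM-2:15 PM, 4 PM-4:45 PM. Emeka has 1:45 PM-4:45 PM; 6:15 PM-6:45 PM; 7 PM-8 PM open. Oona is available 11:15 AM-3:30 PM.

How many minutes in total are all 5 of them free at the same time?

Yuki ∩ Jonas: 08:45-09:15, 14:00-15:00, 15:45-16:45.
Yuki ∩ Jonas ∩ Sofia: 14:00-14:15, 16:00-16:45.
Yuki ∩ Jonas ∩ Sofia ∩ Emeka: 14:00-14:15, 16:00-16:45.
Yuki ∩ Jonas ∩ Sofia ∩ Emeka ∩ Oona: 14:00-14:15.
That's a single block of 15 minutes.

15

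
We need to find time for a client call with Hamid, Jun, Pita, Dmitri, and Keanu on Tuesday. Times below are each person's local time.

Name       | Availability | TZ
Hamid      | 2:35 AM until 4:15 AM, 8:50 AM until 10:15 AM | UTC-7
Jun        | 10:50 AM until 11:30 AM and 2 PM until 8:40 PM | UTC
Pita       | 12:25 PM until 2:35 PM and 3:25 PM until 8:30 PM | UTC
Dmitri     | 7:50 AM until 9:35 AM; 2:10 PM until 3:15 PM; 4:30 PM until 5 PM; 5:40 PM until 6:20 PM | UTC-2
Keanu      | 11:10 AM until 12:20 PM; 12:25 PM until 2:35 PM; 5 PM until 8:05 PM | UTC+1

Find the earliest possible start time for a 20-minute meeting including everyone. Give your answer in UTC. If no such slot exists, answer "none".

16:10

Hamid in UTC: 09:35-11:15, 15:50-17:15 (add 7h to convert from UTC-7).
Jun in UTC: 10:50-11:30, 14:00-20:40.
Pita in UTC: 12:25-14:35, 15:25-20:30.
Dmitri in UTC: 09:50-11:35, 16:10-17:15, 18:30-19:00, 19:40-20:20 (add 2h to convert from UTC-2).
Keanu in UTC: 10:10-11:20, 11:25-13:35, 16:00-19:05 (subtract 1h to convert from UTC+1).
Hamid ∩ Jun: 10:50-11:15, 15:50-17:15.
Hamid ∩ Jun ∩ Pita: 15:50-17:15.
Hamid ∩ Jun ∩ Pita ∩ Dmitri: 16:10-17:15.
Hamid ∩ Jun ∩ Pita ∩ Dmitri ∩ Keanu: 16:10-17:15.
The first common window of at least 20 minutes is 16:10-17:15, so the earliest start is 16:10.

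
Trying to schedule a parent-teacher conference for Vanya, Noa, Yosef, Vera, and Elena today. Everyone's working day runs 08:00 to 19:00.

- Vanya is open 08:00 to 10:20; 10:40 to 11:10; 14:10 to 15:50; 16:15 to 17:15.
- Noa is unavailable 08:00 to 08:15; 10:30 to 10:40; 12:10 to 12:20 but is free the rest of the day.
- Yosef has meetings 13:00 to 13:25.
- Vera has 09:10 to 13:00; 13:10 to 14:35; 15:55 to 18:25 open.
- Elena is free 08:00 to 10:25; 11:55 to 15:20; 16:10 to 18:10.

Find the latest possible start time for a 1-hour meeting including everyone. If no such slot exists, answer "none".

Vanya free: 08:00-10:20, 10:40-11:10, 14:10-15:50, 16:15-17:15.
Noa free: 08:15-10:30, 10:40-12:10, 12:20-19:00 (invert busy blocks within the working day).
Yosef free: 08:00-13:00, 13:25-19:00 (invert busy blocks within the working day).
Vera free: 09:10-13:00, 13:10-14:35, 15:55-18:25.
Elena free: 08:00-10:25, 11:55-15:20, 16:10-18:10.
Vanya ∩ Noa: 08:15-10:20, 10:40-11:10, 14:10-15:50, 16:15-17:15.
Vanya ∩ Noa ∩ Yosef: 08:15-10:20, 10:40-11:10, 14:10-15:50, 16:15-17:15.
Vanya ∩ Noa ∩ Yosef ∩ Vera: 09:10-10:20, 10:40-11:10, 14:10-14:35, 16:15-17:15.
Vanya ∩ Noa ∩ Yosef ∩ Vera ∩ Elena: 09:10-10:20, 14:10-14:35, 16:15-17:15.
The last common window of at least 60 minutes is 16:15-17:15; a 60-minute meeting can start as late as 16:15 and still end by 17:15.

16:15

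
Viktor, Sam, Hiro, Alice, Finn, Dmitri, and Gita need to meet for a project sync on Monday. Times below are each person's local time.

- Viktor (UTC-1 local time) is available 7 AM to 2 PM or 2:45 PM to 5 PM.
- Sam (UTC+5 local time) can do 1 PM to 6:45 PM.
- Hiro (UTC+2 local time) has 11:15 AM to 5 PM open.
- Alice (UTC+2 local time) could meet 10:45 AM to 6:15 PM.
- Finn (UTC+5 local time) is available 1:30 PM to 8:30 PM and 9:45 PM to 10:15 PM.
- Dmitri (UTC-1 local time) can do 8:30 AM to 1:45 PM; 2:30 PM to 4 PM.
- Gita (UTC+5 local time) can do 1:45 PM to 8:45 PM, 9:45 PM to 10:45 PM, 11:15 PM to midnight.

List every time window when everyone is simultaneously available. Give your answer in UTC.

Viktor in UTC: 08:00-15:00, 15:45-18:00 (add 1h to convert from UTC-1).
Sam in UTC: 08:00-13:45 (subtract 5h to convert from UTC+5).
Hiro in UTC: 09:15-15:00 (subtract 2h to convert from UTC+2).
Alice in UTC: 08:45-16:15 (subtract 2h to convert from UTC+2).
Finn in UTC: 08:30-15:30, 16:45-17:15 (subtract 5h to convert from UTC+5).
Dmitri in UTC: 09:30-14:45, 15:30-17:00 (add 1h to convert from UTC-1).
Gita in UTC: 08:45-15:45, 16:45-17:45, 18:15-19:00 (subtract 5h to convert from UTC+5).
Viktor ∩ Sam: 08:00-13:45.
Viktor ∩ Sam ∩ Hiro: 09:15-13:45.
Viktor ∩ Sam ∩ Hiro ∩ Alice: 09:15-13:45.
Viktor ∩ Sam ∩ Hiro ∩ Alice ∩ Finn: 09:15-13:45.
Viktor ∩ Sam ∩ Hiro ∩ Alice ∩ Finn ∩ Dmitri: 09:30-13:45.
Viktor ∩ Sam ∩ Hiro ∩ Alice ∩ Finn ∩ Dmitri ∩ Gita: 09:30-13:45.
So the common availability across everyone is 09:30-13:45.

09:30-13:45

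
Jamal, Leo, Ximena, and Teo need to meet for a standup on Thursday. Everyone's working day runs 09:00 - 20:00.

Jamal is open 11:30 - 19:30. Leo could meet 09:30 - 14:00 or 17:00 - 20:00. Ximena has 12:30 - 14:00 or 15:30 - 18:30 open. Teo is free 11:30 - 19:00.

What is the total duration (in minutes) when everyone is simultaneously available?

Jamal ∩ Leo: 11:30-14:00, 17:00-19:30.
Jamal ∩ Leo ∩ Ximena: 12:30-14:00, 17:00-18:30.
Jamal ∩ Leo ∩ Ximena ∩ Teo: 12:30-14:00, 17:00-18:30.
So the common availability across everyone is 12:30-14:00, 17:00-18:30.
Summing the common windows: 90 + 90 = 180 minutes.

180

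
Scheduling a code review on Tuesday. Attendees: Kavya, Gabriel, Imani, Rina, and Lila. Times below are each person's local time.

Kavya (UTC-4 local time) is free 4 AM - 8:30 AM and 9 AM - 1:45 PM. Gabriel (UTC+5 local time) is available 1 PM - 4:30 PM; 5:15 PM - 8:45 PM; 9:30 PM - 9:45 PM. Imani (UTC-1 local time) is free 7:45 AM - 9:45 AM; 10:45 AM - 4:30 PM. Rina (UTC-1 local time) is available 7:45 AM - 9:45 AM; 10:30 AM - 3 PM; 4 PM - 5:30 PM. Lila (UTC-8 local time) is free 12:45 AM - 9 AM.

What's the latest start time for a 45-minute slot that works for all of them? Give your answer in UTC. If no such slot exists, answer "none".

Kavya in UTC: 08:00-12:30, 13:00-17:45 (add 4h to convert from UTC-4).
Gabriel in UTC: 08:00-11:30, 12:15-15:45, 16:30-16:45 (subtract 5h to convert from UTC+5).
Imani in UTC: 08:45-10:45, 11:45-17:30 (add 1h to convert from UTC-1).
Rina in UTC: 08:45-10:45, 11:30-16:00, 17:00-18:30 (add 1h to convert from UTC-1).
Lila in UTC: 08:45-17:00 (add 8h to convert from UTC-8).
Kavya ∩ Gabriel: 08:00-11:30, 12:15-12:30, 13:00-15:45, 16:30-16:45.
Kavya ∩ Gabriel ∩ Imani: 08:45-10:45, 12:15-12:30, 13:00-15:45, 16:30-16:45.
Kavya ∩ Gabriel ∩ Imani ∩ Rina: 08:45-10:45, 12:15-12:30, 13:00-15:45.
Kavya ∩ Gabriel ∩ Imani ∩ Rina ∩ Lila: 08:45-10:45, 12:15-12:30, 13:00-15:45.
The last common window of at least 45 minutes is 13:00-15:45; a 45-minute meeting can start as late as 15:00 and still end by 15:45.

15:00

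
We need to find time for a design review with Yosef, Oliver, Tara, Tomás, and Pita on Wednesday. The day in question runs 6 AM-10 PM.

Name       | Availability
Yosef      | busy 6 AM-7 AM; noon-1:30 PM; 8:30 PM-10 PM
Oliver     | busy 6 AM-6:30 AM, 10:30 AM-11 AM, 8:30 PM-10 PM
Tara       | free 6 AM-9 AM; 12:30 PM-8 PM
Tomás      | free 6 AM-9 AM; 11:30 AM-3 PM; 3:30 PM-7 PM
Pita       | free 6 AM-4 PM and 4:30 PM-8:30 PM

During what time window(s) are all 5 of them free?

07:00-09:00, 13:30-15:00, 15:30-16:00, 16:30-19:00

Yosef free: 07:00-12:00, 13:30-20:30 (invert busy blocks within the working day).
Oliver free: 06:30-10:30, 11:00-20:30 (invert busy blocks within the working day).
Tara free: 06:00-09:00, 12:30-20:00.
Tomás free: 06:00-09:00, 11:30-15:00, 15:30-19:00.
Pita free: 06:00-16:00, 16:30-20:30.
Yosef ∩ Oliver: 07:00-10:30, 11:00-12:00, 13:30-20:30.
Yosef ∩ Oliver ∩ Tara: 07:00-09:00, 13:30-20:00.
Yosef ∩ Oliver ∩ Tara ∩ Tomás: 07:00-09:00, 13:30-15:00, 15:30-19:00.
Yosef ∩ Oliver ∩ Tara ∩ Tomás ∩ Pita: 07:00-09:00, 13:30-15:00, 15:30-16:00, 16:30-19:00.
Those are the intersection windows.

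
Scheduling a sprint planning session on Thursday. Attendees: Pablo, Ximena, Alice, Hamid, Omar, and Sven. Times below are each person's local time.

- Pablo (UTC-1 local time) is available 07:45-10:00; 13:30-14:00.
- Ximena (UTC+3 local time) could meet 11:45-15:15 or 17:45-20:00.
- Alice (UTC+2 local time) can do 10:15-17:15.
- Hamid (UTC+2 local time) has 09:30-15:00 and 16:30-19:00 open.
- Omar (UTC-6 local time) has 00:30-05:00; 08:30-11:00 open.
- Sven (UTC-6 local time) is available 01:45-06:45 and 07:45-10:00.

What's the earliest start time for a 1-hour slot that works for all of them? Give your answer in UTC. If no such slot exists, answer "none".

08:45

Pablo in UTC: 08:45-11:00, 14:30-15:00 (add 1h to convert from UTC-1).
Ximena in UTC: 08:45-12:15, 14:45-17:00 (subtract 3h to convert from UTC+3).
Alice in UTC: 08:15-15:15 (subtract 2h to convert from UTC+2).
Hamid in UTC: 07:30-13:00, 14:30-17:00 (subtract 2h to convert from UTC+2).
Omar in UTC: 06:30-11:00, 14:30-17:00 (add 6h to convert from UTC-6).
Sven in UTC: 07:45-12:45, 13:45-16:00 (add 6h to convert from UTC-6).
Pablo ∩ Ximena: 08:45-11:00, 14:45-15:00.
Pablo ∩ Ximena ∩ Alice: 08:45-11:00, 14:45-15:00.
Pablo ∩ Ximena ∩ Alice ∩ Hamid: 08:45-11:00, 14:45-15:00.
Pablo ∩ Ximena ∩ Alice ∩ Hamid ∩ Omar: 08:45-11:00, 14:45-15:00.
Pablo ∩ Ximena ∩ Alice ∩ Hamid ∩ Omar ∩ Sven: 08:45-11:00, 14:45-15:00.
The first common window of at least 60 minutes is 08:45-11:00, so the earliest start is 08:45.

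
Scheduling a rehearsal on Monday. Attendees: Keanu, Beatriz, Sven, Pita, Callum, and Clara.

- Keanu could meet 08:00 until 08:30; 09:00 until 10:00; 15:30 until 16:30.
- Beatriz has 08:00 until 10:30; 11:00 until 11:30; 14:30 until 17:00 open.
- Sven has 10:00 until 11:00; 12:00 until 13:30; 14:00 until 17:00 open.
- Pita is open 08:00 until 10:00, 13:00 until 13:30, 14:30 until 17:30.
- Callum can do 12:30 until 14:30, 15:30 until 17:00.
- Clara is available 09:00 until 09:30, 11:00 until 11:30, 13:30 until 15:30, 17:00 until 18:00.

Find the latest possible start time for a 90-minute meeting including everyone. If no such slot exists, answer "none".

Keanu ∩ Beatriz: 08:00-08:30, 09:00-10:00, 15:30-16:30.
Keanu ∩ Beatriz ∩ Sven: 15:30-16:30.
Keanu ∩ Beatriz ∩ Sven ∩ Pita: 15:30-16:30.
Keanu ∩ Beatriz ∩ Sven ∩ Pita ∩ Callum: 15:30-16:30.
Keanu ∩ Beatriz ∩ Sven ∩ Pita ∩ Callum ∩ Clara: ∅.
There is no time when everyone is free.
No common window is at least 90 minutes long.

none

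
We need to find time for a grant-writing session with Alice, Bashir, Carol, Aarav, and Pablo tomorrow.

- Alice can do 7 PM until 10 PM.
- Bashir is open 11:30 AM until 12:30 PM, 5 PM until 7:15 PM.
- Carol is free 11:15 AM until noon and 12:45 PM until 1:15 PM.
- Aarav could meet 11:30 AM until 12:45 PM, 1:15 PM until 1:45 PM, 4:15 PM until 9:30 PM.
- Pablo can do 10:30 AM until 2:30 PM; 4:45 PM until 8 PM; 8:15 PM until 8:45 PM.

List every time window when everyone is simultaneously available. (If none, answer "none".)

none

Alice ∩ Bashir: 19:00-19:15.
Alice ∩ Bashir ∩ Carol: ∅.
Alice ∩ Bashir ∩ Carol ∩ Aarav: ∅.
Alice ∩ Bashir ∩ Carol ∩ Aarav ∩ Pablo: ∅.
There is no time when everyone is free.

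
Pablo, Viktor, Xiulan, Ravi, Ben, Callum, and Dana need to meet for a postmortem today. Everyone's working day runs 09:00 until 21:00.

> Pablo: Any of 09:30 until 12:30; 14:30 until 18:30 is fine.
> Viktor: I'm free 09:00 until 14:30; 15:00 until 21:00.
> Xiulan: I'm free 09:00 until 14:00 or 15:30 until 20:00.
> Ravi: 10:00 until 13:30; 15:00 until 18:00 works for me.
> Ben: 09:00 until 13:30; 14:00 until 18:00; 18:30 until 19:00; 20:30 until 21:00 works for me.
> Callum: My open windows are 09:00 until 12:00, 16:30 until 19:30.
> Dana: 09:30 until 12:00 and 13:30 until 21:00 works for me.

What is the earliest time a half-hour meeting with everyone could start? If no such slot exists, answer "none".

10:00

Pablo ∩ Viktor: 09:30-12:30, 15:00-18:30.
Pablo ∩ Viktor ∩ Xiulan: 09:30-12:30, 15:30-18:30.
Pablo ∩ Viktor ∩ Xiulan ∩ Ravi: 10:00-12:30, 15:30-18:00.
Pablo ∩ Viktor ∩ Xiulan ∩ Ravi ∩ Ben: 10:00-12:30, 15:30-18:00.
Pablo ∩ Viktor ∩ Xiulan ∩ Ravi ∩ Ben ∩ Callum: 10:00-12:00, 16:30-18:00.
Pablo ∩ Viktor ∩ Xiulan ∩ Ravi ∩ Ben ∩ Callum ∩ Dana: 10:00-12:00, 16:30-18:00.
The first common window of at least 30 minutes is 10:00-12:00, so the earliest start is 10:00.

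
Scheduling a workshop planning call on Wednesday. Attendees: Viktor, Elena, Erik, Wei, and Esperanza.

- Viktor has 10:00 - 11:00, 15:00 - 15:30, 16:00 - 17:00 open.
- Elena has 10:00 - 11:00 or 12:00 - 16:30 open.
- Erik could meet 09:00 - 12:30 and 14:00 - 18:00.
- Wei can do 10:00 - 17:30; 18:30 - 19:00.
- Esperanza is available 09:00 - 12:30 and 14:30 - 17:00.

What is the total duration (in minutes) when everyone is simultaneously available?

Viktor ∩ Elena: 10:00-11:00, 15:00-15:30, 16:00-16:30.
Viktor ∩ Elena ∩ Erik: 10:00-11:00, 15:00-15:30, 16:00-16:30.
Viktor ∩ Elena ∩ Erik ∩ Wei: 10:00-11:00, 15:00-15:30, 16:00-16:30.
Viktor ∩ Elena ∩ Erik ∩ Wei ∩ Esperanza: 10:00-11:00, 15:00-15:30, 16:00-16:30.
Summing the common windows: 60 + 30 + 30 = 120 minutes.

120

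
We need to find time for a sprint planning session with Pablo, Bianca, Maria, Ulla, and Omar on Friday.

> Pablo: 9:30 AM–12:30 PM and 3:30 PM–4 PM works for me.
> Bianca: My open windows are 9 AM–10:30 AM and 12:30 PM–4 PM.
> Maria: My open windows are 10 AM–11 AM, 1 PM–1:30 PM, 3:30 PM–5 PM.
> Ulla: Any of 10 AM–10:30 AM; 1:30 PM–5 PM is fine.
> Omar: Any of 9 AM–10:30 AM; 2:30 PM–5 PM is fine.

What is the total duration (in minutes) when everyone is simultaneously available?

60

Pablo ∩ Bianca: 09:30-10:30, 15:30-16:00.
Pablo ∩ Bianca ∩ Maria: 10:00-10:30, 15:30-16:00.
Pablo ∩ Bianca ∩ Maria ∩ Ulla: 10:00-10:30, 15:30-16:00.
Pablo ∩ Bianca ∩ Maria ∩ Ulla ∩ Omar: 10:00-10:30, 15:30-16:00.
Those are the intersection windows.
Summing the common windows: 30 + 30 = 60 minutes.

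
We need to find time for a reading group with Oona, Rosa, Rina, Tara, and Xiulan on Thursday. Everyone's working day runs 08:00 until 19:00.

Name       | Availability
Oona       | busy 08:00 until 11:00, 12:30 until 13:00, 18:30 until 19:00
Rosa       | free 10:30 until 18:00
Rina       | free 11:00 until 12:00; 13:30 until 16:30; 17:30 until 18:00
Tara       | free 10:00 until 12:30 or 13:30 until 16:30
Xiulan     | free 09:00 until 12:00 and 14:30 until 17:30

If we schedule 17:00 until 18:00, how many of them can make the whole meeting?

2

Oona free: 11:00-12:30, 13:00-18:30 (invert busy blocks within the working day).
Rosa free: 10:30-18:00.
Rina free: 11:00-12:00, 13:30-16:30, 17:30-18:00.
Tara free: 10:00-12:30, 13:30-16:30.
Xiulan free: 09:00-12:00, 14:30-17:30.
Oona and Rosa can make the full 17:00-18:00 slot — that's 2.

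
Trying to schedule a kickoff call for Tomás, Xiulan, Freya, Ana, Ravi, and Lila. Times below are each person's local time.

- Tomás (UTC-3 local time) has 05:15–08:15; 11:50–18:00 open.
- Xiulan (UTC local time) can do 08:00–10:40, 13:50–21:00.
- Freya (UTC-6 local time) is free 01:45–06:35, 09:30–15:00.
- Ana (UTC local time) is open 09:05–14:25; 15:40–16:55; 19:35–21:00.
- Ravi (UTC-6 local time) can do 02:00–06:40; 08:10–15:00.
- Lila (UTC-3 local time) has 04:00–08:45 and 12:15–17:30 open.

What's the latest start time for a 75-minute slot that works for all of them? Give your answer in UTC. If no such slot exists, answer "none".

Tomás in UTC: 08:15-11:15, 14:50-21:00 (add 3h to convert from UTC-3).
Xiulan in UTC: 08:00-10:40, 13:50-21:00.
Freya in UTC: 07:45-12:35, 15:30-21:00 (add 6h to convert from UTC-6).
Ana in UTC: 09:05-14:25, 15:40-16:55, 19:35-21:00.
Ravi in UTC: 08:00-12:40, 14:10-21:00 (add 6h to convert from UTC-6).
Lila in UTC: 07:00-11:45, 15:15-20:30 (add 3h to convert from UTC-3).
Tomás ∩ Xiulan: 08:15-10:40, 14:50-21:00.
Tomás ∩ Xiulan ∩ Freya: 08:15-10:40, 15:30-21:00.
Tomás ∩ Xiulan ∩ Freya ∩ Ana: 09:05-10:40, 15:40-16:55, 19:35-21:00.
Tomás ∩ Xiulan ∩ Freya ∩ Ana ∩ Ravi: 09:05-10:40, 15:40-16:55, 19:35-21:00.
Tomás ∩ Xiulan ∩ Freya ∩ Ana ∩ Ravi ∩ Lila: 09:05-10:40, 15:40-16:55, 19:35-20:30.
The last common window of at least 75 minutes is 15:40-16:55; a 75-minute meeting can start as late as 15:40 and still end by 16:55.

15:40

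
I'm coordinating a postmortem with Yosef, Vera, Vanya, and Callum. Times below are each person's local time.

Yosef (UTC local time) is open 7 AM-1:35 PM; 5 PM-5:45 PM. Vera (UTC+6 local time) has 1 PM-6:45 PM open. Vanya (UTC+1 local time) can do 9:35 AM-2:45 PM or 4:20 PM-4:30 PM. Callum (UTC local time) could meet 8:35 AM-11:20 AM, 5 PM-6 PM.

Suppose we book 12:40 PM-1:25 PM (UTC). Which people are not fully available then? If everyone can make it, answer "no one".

Callum, Vera

Yosef in UTC: 07:00-13:35, 17:00-17:45.
Vera in UTC: 07:00-12:45 (subtract 6h to convert from UTC+6).
Vanya in UTC: 08:35-13:45, 15:20-15:30 (subtract 1h to convert from UTC+1).
Callum in UTC: 08:35-11:20, 17:00-18:00.
Yosef: free for 12:40-13:25. Vera: not fully free for 12:40-13:25. Vanya: free for 12:40-13:25. Callum: not fully free for 12:40-13:25.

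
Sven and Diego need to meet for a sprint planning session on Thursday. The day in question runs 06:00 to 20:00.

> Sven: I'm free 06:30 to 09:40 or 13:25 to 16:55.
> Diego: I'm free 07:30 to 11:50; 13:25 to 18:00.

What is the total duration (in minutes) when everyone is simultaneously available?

340

Sven ∩ Diego: 07:30-09:40, 13:25-16:55.
Summing the common windows: 130 + 210 = 340 minutes.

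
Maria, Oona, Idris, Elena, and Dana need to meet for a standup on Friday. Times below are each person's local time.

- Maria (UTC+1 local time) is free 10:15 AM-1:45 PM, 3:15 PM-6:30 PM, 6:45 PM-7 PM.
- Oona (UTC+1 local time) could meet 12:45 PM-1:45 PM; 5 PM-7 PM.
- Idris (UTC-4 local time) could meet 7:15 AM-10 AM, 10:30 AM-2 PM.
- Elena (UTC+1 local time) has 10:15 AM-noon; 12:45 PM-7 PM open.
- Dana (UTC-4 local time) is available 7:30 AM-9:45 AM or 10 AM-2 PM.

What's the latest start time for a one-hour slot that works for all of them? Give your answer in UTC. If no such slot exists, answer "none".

16:30

Maria in UTC: 09:15-12:45, 14:15-17:30, 17:45-18:00 (subtract 1h to convert from UTC+1).
Oona in UTC: 11:45-12:45, 16:00-18:00 (subtract 1h to convert from UTC+1).
Idris in UTC: 11:15-14:00, 14:30-18:00 (add 4h to convert from UTC-4).
Elena in UTC: 09:15-11:00, 11:45-18:00 (subtract 1h to convert from UTC+1).
Dana in UTC: 11:30-13:45, 14:00-18:00 (add 4h to convert from UTC-4).
Maria ∩ Oona: 11:45-12:45, 16:00-17:30, 17:45-18:00.
Maria ∩ Oona ∩ Idris: 11:45-12:45, 16:00-17:30, 17:45-18:00.
Maria ∩ Oona ∩ Idris ∩ Elena: 11:45-12:45, 16:00-17:30, 17:45-18:00.
Maria ∩ Oona ∩ Idris ∩ Elena ∩ Dana: 11:45-12:45, 16:00-17:30, 17:45-18:00.
The last common window of at least 60 minutes is 16:00-17:30; a 60-minute meeting can start as late as 16:30 and still end by 17:30.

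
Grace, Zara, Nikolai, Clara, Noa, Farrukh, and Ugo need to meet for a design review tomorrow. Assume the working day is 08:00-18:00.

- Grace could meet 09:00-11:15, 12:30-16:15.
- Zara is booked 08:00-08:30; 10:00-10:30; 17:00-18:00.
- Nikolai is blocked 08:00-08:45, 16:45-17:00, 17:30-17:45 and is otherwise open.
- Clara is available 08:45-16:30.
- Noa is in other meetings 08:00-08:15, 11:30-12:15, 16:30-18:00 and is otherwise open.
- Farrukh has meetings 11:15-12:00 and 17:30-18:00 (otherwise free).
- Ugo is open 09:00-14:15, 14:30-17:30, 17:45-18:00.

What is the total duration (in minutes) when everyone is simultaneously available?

Grace free: 09:00-11:15, 12:30-16:15.
Zara free: 08:30-10:00, 10:30-17:00 (invert busy blocks within the working day).
Nikolai free: 08:45-16:45, 17:00-17:30, 17:45-18:00 (invert busy blocks within the working day).
Clara free: 08:45-16:30.
Noa free: 08:15-11:30, 12:15-16:30 (invert busy blocks within the working day).
Farrukh free: 08:00-11:15, 12:00-17:30 (invert busy blocks within the working day).
Ugo free: 09:00-14:15, 14:30-17:30, 17:45-18:00.
Grace ∩ Zara: 09:00-10:00, 10:30-11:15, 12:30-16:15.
Grace ∩ Zara ∩ Nikolai: 09:00-10:00, 10:30-11:15, 12:30-16:15.
Grace ∩ Zara ∩ Nikolai ∩ Clara: 09:00-10:00, 10:30-11:15, 12:30-16:15.
Grace ∩ Zara ∩ Nikolai ∩ Clara ∩ Noa: 09:00-10:00, 10:30-11:15, 12:30-16:15.
Grace ∩ Zara ∩ Nikolai ∩ Clara ∩ Noa ∩ Farrukh: 09:00-10:00, 10:30-11:15, 12:30-16:15.
Grace ∩ Zara ∩ Nikolai ∩ Clara ∩ Noa ∩ Farrukh ∩ Ugo: 09:00-10:00, 10:30-11:15, 12:30-14:15, 14:30-16:15.
So the common availability across everyone is 09:00-10:00, 10:30-11:15, 12:30-14:15, 14:30-16:15.
Summing the common windows: 60 + 45 + 105 + 105 = 315 minutes.

315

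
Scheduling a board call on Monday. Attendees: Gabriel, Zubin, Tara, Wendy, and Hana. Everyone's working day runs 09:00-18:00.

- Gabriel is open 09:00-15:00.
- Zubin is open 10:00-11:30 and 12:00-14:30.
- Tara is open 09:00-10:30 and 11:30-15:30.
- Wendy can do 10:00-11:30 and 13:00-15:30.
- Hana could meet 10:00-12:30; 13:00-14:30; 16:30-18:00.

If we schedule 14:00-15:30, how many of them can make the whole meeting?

2

Tara and Wendy can make the full 14:00-15:30 slot — that's 2.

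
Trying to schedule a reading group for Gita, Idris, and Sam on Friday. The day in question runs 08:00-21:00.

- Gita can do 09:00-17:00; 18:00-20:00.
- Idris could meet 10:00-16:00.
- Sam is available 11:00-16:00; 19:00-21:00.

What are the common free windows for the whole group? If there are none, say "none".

Gita ∩ Idris: 10:00-16:00.
Gita ∩ Idris ∩ Sam: 11:00-16:00.

11:00-16:00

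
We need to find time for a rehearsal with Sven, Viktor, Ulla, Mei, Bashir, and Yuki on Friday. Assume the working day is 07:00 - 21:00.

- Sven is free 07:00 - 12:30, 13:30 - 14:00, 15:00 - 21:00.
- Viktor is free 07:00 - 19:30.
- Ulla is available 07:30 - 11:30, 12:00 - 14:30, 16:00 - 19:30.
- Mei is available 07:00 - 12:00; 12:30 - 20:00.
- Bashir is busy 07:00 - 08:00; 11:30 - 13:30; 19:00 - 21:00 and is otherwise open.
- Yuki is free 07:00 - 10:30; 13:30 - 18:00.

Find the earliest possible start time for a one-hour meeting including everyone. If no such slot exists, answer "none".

Sven free: 07:00-12:30, 13:30-14:00, 15:00-21:00.
Viktor free: 07:00-19:30.
Ulla free: 07:30-11:30, 12:00-14:30, 16:00-19:30.
Mei free: 07:00-12:00, 12:30-20:00.
Bashir free: 08:00-11:30, 13:30-19:00 (invert busy blocks within the working day).
Yuki free: 07:00-10:30, 13:30-18:00.
Sven ∩ Viktor: 07:00-12:30, 13:30-14:00, 15:00-19:30.
Sven ∩ Viktor ∩ Ulla: 07:30-11:30, 12:00-12:30, 13:30-14:00, 16:00-19:30.
Sven ∩ Viktor ∩ Ulla ∩ Mei: 07:30-11:30, 13:30-14:00, 16:00-19:30.
Sven ∩ Viktor ∩ Ulla ∩ Mei ∩ Bashir: 08:00-11:30, 13:30-14:00, 16:00-19:00.
Sven ∩ Viktor ∩ Ulla ∩ Mei ∩ Bashir ∩ Yuki: 08:00-10:30, 13:30-14:00, 16:00-18:00.
The first common window of at least 60 minutes is 08:00-10:30, so the earliest start is 08:00.

08:00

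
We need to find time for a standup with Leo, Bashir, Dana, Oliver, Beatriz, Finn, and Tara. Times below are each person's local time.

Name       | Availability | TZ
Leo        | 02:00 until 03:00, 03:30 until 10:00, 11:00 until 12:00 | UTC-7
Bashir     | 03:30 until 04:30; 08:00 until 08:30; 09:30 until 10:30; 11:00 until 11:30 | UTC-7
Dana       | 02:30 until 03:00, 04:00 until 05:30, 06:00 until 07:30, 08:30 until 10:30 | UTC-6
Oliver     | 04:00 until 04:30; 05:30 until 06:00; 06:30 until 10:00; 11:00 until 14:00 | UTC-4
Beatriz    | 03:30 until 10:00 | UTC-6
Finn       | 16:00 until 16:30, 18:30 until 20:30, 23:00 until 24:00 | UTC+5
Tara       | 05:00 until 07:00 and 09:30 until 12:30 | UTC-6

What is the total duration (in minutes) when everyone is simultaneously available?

Leo in UTC: 09:00-10:00, 10:30-17:00, 18:00-19:00 (add 7h to convert from UTC-7).
Bashir in UTC: 10:30-11:30, 15:00-15:30, 16:30-17:30, 18:00-18:30 (add 7h to convert from UTC-7).
Dana in UTC: 08:30-09:00, 10:00-11:30, 12:00-13:30, 14:30-16:30 (add 6h to convert from UTC-6).
Oliver in UTC: 08:00-08:30, 09:30-10:00, 10:30-14:00, 15:00-18:00 (add 4h to convert from UTC-4).
Beatriz in UTC: 09:30-16:00 (add 6h to convert from UTC-6).
Finn in UTC: 11:00-11:30, 13:30-15:30, 18:00-19:00 (subtract 5h to convert from UTC+5).
Tara in UTC: 11:00-13:00, 15:30-18:30 (add 6h to convert from UTC-6).
Leo ∩ Bashir: 10:30-11:30, 15:00-15:30, 16:30-17:00, 18:00-18:30.
Leo ∩ Bashir ∩ Dana: 10:30-11:30, 15:00-15:30.
Leo ∩ Bashir ∩ Dana ∩ Oliver: 10:30-11:30, 15:00-15:30.
Leo ∩ Bashir ∩ Dana ∩ Oliver ∩ Beatriz: 10:30-11:30, 15:00-15:30.
Leo ∩ Bashir ∩ Dana ∩ Oliver ∩ Beatriz ∩ Finn: 11:00-11:30, 15:00-15:30.
Leo ∩ Bashir ∩ Dana ∩ Oliver ∩ Beatriz ∩ Finn ∩ Tara: 11:00-11:30.
That's a single block of 30 minutes.

30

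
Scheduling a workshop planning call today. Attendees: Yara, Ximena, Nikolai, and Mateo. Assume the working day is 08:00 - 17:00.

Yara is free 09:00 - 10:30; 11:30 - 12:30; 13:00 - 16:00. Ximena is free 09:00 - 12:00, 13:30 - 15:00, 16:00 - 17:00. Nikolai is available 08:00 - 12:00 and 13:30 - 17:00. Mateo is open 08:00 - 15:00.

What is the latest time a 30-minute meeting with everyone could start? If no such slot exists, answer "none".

14:30

Yara ∩ Ximena: 09:00-10:30, 11:30-12:00, 13:30-15:00.
Yara ∩ Ximena ∩ Nikolai: 09:00-10:30, 11:30-12:00, 13:30-15:00.
Yara ∩ Ximena ∩ Nikolai ∩ Mateo: 09:00-10:30, 11:30-12:00, 13:30-15:00.
The last common window of at least 30 minutes is 13:30-15:00; a 30-minute meeting can start as late as 14:30 and still end by 15:00.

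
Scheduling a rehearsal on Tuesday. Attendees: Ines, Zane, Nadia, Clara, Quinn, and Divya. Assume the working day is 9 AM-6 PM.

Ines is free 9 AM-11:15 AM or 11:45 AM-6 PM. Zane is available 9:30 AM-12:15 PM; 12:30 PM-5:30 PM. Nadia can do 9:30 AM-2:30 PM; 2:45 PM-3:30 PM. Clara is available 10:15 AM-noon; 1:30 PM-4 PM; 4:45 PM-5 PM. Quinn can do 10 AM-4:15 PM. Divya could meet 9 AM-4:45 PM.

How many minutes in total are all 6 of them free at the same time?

Ines ∩ Zane: 09:30-11:15, 11:45-12:15, 12:30-17:30.
Ines ∩ Zane ∩ Nadia: 09:30-11:15, 11:45-12:15, 12:30-14:30, 14:45-15:30.
Ines ∩ Zane ∩ Nadia ∩ Clara: 10:15-11:15, 11:45-12:00, 13:30-14:30, 14:45-15:30.
Ines ∩ Zane ∩ Nadia ∩ Clara ∩ Quinn: 10:15-11:15, 11:45-12:00, 13:30-14:30, 14:45-15:30.
Ines ∩ Zane ∩ Nadia ∩ Clara ∩ Quinn ∩ Divya: 10:15-11:15, 11:45-12:00, 13:30-14:30, 14:45-15:30.
So the common availability across everyone is 10:15-11:15, 11:45-12:00, 13:30-14:30, 14:45-15:30.
Summing the common windows: 60 + 15 + 60 + 45 = 180 minutes.

180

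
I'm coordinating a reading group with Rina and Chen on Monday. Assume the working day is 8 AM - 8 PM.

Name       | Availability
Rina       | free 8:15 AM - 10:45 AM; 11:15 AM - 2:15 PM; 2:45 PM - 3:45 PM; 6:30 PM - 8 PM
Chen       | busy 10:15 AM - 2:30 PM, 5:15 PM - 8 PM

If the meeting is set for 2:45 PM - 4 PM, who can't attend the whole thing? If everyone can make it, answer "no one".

Rina

Rina free: 08:15-10:45, 11:15-14:15, 14:45-15:45, 18:30-20:00.
Chen free: 08:00-10:15, 14:30-17:15 (invert busy blocks within the working day).
Rina: not fully free for 14:45-16:00. Chen: free for 14:45-16:00.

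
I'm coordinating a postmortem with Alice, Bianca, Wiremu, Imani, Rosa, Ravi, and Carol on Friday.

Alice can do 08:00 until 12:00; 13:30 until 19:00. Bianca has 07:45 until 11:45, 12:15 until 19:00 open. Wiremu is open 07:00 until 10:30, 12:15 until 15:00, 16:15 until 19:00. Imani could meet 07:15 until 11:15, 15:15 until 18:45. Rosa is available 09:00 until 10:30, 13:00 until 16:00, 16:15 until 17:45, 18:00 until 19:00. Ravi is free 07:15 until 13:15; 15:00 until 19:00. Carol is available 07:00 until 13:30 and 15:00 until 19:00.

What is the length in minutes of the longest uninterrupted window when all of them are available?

Alice ∩ Bianca: 08:00-11:45, 13:30-19:00.
Alice ∩ Bianca ∩ Wiremu: 08:00-10:30, 13:30-15:00, 16:15-19:00.
Alice ∩ Bianca ∩ Wiremu ∩ Imani: 08:00-10:30, 16:15-18:45.
Alice ∩ Bianca ∩ Wiremu ∩ Imani ∩ Rosa: 09:00-10:30, 16:15-17:45, 18:00-18:45.
Alice ∩ Bianca ∩ Wiremu ∩ Imani ∩ Rosa ∩ Ravi: 09:00-10:30, 16:15-17:45, 18:00-18:45.
Alice ∩ Bianca ∩ Wiremu ∩ Imani ∩ Rosa ∩ Ravi ∩ Carol: 09:00-10:30, 16:15-17:45, 18:00-18:45.
The longest is 09:00-10:30 at 90 minutes.

90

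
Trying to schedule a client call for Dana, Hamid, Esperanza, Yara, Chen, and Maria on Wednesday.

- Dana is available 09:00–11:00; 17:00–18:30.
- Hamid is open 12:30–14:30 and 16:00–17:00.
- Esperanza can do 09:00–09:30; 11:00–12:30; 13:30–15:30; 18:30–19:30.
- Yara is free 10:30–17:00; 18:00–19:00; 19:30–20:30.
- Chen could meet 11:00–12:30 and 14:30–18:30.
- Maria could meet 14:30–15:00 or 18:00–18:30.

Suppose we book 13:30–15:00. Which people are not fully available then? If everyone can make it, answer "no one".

Dana: not fully free for 13:30-15:00. Hamid: not fully free for 13:30-15:00. Esperanza: free for 13:30-15:00. Yara: free for 13:30-15:00. Chen: not fully free for 13:30-15:00. Maria: not fully free for 13:30-15:00.

Chen, Dana, Hamid, Maria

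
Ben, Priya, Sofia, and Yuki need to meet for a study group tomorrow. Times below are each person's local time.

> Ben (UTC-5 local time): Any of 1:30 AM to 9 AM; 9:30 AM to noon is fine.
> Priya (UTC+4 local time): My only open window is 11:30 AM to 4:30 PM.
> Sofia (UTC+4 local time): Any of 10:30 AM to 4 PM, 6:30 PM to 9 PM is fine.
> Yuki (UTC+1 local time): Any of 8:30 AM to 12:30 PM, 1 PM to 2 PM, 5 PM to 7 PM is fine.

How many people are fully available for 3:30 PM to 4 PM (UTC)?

Ben in UTC: 06:30-14:00, 14:30-17:00 (add 5h to convert from UTC-5).
Priya in UTC: 07:30-12:30 (subtract 4h to convert from UTC+4).
Sofia in UTC: 06:30-12:00, 14:30-17:00 (subtract 4h to convert from UTC+4).
Yuki in UTC: 07:30-11:30, 12:00-13:00, 16:00-18:00 (subtract 1h to convert from UTC+1).
Ben and Sofia can make the full 15:30-16:00 slot — that's 2.

2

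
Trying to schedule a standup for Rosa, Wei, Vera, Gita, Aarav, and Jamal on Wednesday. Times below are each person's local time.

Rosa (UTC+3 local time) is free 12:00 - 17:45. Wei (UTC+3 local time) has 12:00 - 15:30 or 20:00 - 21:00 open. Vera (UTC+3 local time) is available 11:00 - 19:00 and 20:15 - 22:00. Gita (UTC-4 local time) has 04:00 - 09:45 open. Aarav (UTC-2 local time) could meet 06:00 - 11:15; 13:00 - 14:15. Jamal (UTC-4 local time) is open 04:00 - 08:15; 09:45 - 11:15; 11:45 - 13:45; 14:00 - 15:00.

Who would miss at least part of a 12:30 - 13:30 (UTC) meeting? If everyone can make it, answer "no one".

Aarav, Jamal, Wei

Rosa in UTC: 09:00-14:45 (subtract 3h to convert from UTC+3).
Wei in UTC: 09:00-12:30, 17:00-18:00 (subtract 3h to convert from UTC+3).
Vera in UTC: 08:00-16:00, 17:15-19:00 (subtract 3h to convert from UTC+3).
Gita in UTC: 08:00-13:45 (add 4h to convert from UTC-4).
Aarav in UTC: 08:00-13:15, 15:00-16:15 (add 2h to convert from UTC-2).
Jamal in UTC: 08:00-12:15, 13:45-15:15, 15:45-17:45, 18:00-19:00 (add 4h to convert from UTC-4).
Rosa: free for 12:30-13:30. Wei: not fully free for 12:30-13:30. Vera: free for 12:30-13:30. Gita: free for 12:30-13:30. Aarav: not fully free for 12:30-13:30. Jamal: not fully free for 12:30-13:30.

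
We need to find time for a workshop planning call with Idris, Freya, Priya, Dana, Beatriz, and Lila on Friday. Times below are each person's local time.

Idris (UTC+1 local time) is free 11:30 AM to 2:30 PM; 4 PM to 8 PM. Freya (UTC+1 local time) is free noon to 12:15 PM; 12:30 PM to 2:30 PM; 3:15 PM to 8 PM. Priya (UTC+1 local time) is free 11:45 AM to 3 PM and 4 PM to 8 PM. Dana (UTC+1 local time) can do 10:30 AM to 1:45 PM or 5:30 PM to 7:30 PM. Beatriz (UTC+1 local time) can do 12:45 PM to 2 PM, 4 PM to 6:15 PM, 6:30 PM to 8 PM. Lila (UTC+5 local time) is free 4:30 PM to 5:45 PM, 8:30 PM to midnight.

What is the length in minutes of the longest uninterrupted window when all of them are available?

Idris in UTC: 10:30-13:30, 15:00-19:00 (subtract 1h to convert from UTC+1).
Freya in UTC: 11:00-11:15, 11:30-13:30, 14:15-19:00 (subtract 1h to convert from UTC+1).
Priya in UTC: 10:45-14:00, 15:00-19:00 (subtract 1h to convert from UTC+1).
Dana in UTC: 09:30-12:45, 16:30-18:30 (subtract 1h to convert from UTC+1).
Beatriz in UTC: 11:45-13:00, 15:00-17:15, 17:30-19:00 (subtract 1h to convert from UTC+1).
Lila in UTC: 11:30-12:45, 15:30-19:00 (subtract 5h to convert from UTC+5).
Idris ∩ Freya: 11:00-11:15, 11:30-13:30, 15:00-19:00.
Idris ∩ Freya ∩ Priya: 11:00-11:15, 11:30-13:30, 15:00-19:00.
Idris ∩ Freya ∩ Priya ∩ Dana: 11:00-11:15, 11:30-12:45, 16:30-18:30.
Idris ∩ Freya ∩ Priya ∩ Dana ∩ Beatriz: 11:45-12:45, 16:30-17:15, 17:30-18:30.
Idris ∩ Freya ∩ Priya ∩ Dana ∩ Beatriz ∩ Lila: 11:45-12:45, 16:30-17:15, 17:30-18:30.
The longest is 11:45-12:45 at 60 minutes.

60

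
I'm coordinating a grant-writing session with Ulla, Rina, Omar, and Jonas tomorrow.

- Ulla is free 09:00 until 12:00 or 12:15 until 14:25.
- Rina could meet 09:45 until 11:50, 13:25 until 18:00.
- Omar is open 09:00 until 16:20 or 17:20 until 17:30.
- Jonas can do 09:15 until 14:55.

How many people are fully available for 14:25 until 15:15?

2

Rina and Omar can make the full 14:25-15:15 slot — that's 2.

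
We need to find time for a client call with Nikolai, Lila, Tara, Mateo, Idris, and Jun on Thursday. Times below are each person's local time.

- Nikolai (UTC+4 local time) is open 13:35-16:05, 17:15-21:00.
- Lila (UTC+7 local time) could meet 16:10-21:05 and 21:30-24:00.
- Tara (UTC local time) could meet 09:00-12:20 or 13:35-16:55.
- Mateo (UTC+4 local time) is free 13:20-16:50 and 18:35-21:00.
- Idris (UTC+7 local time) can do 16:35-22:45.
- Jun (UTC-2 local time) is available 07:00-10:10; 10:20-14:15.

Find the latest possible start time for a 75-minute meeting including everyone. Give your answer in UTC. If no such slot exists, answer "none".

Nikolai in UTC: 09:35-12:05, 13:15-17:00 (subtract 4h to convert from UTC+4).
Lila in UTC: 09:10-14:05, 14:30-17:00 (subtract 7h to convert from UTC+7).
Tara in UTC: 09:00-12:20, 13:35-16:55.
Mateo in UTC: 09:20-12:50, 14:35-17:00 (subtract 4h to convert from UTC+4).
Idris in UTC: 09:35-15:45 (subtract 7h to convert from UTC+7).
Jun in UTC: 09:00-12:10, 12:20-16:15 (add 2h to convert from UTC-2).
Nikolai ∩ Lila: 09:35-12:05, 13:15-14:05, 14:30-17:00.
Nikolai ∩ Lila ∩ Tara: 09:35-12:05, 13:35-14:05, 14:30-16:55.
Nikolai ∩ Lila ∩ Tara ∩ Mateo: 09:35-12:05, 14:35-16:55.
Nikolai ∩ Lila ∩ Tara ∩ Mateo ∩ Idris: 09:35-12:05, 14:35-15:45.
Nikolai ∩ Lila ∩ Tara ∩ Mateo ∩ Idris ∩ Jun: 09:35-12:05, 14:35-15:45.
Those are the intersection windows.
The last common window of at least 75 minutes is 09:35-12:05; a 75-minute meeting can start as late as 10:50 and still end by 12:05.

10:50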